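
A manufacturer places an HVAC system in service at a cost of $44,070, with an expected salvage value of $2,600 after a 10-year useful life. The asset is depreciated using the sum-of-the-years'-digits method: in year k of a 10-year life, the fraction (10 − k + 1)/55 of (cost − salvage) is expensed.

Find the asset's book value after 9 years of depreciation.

$3,354

Depreciable base = $44,070 − $2,600 = $41,470.
Sum of the years' digits = 10+9+8+7+6+5+4+3+2+1 = 55.
Year 1: $41,470 × 10/55 = $7,540. Book value $36,530.
Year 2: $41,470 × 9/55 = $6,786. Book value $29,744.
Year 3: $41,470 × 8/55 = $6,032. Book value $23,712.
Year 4: $41,470 × 7/55 = $5,278. Book value $18,434.
Year 5: $41,470 × 6/55 = $4,524. Book value $13,910.
Year 6: $41,470 × 5/55 = $3,770. Book value $10,140.
Year 7: $41,470 × 4/55 = $3,016. Book value $7,124.
Year 8: $41,470 × 3/55 = $2,262. Book value $4,862.
Year 9: $41,470 × 2/55 = $1,508. Book value $3,354.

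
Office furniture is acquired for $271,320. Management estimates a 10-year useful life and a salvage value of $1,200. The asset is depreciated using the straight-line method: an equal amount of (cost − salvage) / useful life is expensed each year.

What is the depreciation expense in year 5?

Depreciable base = $271,320 − $1,200 = $270,120.
Annual expense = $270,120 / 10 = $27,012.

$27,012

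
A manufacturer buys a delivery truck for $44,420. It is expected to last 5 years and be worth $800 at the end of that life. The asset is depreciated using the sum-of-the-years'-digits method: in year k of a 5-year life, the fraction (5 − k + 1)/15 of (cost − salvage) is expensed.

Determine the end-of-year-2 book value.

$18,248

Depreciable base = $44,420 − $800 = $43,620.
Sum of the years' digits = 5+4+3+2+1 = 15.
Year 1: $43,620 × 5/15 = $14,540. Book value $29,880.
Year 2: $43,620 × 4/15 = $11,632. Book value $18,248.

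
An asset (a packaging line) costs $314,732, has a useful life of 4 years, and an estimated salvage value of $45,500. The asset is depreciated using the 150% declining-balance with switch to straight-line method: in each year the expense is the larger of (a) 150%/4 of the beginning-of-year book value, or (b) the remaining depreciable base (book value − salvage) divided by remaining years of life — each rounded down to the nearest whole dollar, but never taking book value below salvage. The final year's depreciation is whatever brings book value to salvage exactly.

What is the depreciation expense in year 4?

Depreciable base = $314,732 − $45,500 = $269,232.
Year 1: DB = ⌊$314,732 × 150%/4⌋ = $118,024; SL = ⌊$269,232/4⌋ = $67,308 → take DB $118,024. Book value $196,708.
Year 2: DB = ⌊$196,708 × 150%/4⌋ = $73,765; SL = ⌊$151,208/3⌋ = $50,402 → take DB $73,765. Book value $122,943.
Year 3: DB = ⌊$122,943 × 150%/4⌋ = $46,103; SL = ⌊$77,443/2⌋ = $38,721 → take DB $46,103. Book value $76,840.
Year 4 (final): $76,840 − $45,500 = $31,340. Book value $45,500.

$31,340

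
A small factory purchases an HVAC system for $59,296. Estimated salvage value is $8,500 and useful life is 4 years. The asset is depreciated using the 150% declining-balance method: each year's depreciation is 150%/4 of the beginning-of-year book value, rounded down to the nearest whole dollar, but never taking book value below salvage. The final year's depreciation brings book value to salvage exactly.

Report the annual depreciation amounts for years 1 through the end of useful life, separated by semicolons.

Depreciable base = $59,296 − $8,500 = $50,796.
Year 1: ⌊$59,296 × 150%/4⌋ = $22,236. Book value $37,060.
Year 2: ⌊$37,060 × 150%/4⌋ = $13,897. Book value $23,163.
Year 3: ⌊$23,163 × 150%/4⌋ = $8,686. Book value $14,477.
Year 4 (final): $14,477 − $8,500 = $5,977. Book value $8,500.

$22,236; $13,897; $8,686; $5,977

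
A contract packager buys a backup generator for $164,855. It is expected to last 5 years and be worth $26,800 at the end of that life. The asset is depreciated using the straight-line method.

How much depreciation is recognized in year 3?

Depreciable base = $164,855 − $26,800 = $138,055.
Annual expense = $138,055 / 5 = $27,611.

$27,611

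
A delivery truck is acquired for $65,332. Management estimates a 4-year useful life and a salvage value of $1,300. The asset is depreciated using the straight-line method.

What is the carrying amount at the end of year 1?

$49,324

Depreciable base = $65,332 − $1,300 = $64,032.
Annual expense = $64,032 / 4 = $16,008.
End of year 1: book value $49,324.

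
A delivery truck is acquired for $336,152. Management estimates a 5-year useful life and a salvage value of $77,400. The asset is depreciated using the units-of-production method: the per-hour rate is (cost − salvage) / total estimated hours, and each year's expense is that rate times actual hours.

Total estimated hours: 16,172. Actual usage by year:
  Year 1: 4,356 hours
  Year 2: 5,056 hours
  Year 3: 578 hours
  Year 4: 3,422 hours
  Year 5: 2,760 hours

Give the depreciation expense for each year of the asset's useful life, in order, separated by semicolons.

$69,696; $80,896; $9,248; $54,752; $44,160

Depreciable base = $336,152 − $77,400 = $258,752.
Rate = $258,752 / 16,172 hours = $16 per hour.
Year 1: 4,356 × $16 = $69,696. Book value $266,456.
Year 2: 5,056 × $16 = $80,896. Book value $185,560.
Year 3: 578 × $16 = $9,248. Book value $176,312.
Year 4: 3,422 × $16 = $54,752. Book value $121,560.
Year 5: 2,760 × $16 = $44,160. Book value $77,400.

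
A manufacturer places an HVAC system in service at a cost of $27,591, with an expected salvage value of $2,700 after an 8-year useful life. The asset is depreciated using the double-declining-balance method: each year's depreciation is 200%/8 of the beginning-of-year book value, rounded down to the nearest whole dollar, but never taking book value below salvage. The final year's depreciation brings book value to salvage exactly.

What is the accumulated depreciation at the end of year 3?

$15,950

Depreciable base = $27,591 − $2,700 = $24,891.
Year 1: ⌊$27,591 × 200%/8⌋ = $6,897. Book value $20,694.
Year 2: ⌊$20,694 × 200%/8⌋ = $5,173. Book value $15,521.
Year 3: ⌊$15,521 × 200%/8⌋ = $3,880. Book value $11,641.
Accumulated through year 3 = $27,591 − $11,641 = $15,950.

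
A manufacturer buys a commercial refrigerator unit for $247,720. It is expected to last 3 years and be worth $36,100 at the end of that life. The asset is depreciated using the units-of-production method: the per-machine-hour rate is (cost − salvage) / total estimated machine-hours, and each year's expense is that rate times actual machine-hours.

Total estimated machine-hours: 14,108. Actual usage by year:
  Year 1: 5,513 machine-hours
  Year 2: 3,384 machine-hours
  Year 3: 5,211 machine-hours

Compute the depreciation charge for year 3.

Depreciable base = $247,720 − $36,100 = $211,620.
Rate = $211,620 / 14,108 machine-hours = $15 per machine-hour.
Year 1: 5,513 × $15 = $82,695. Book value $165,025.
Year 2: 3,384 × $15 = $50,760. Book value $114,265.
Year 3: 5,211 × $15 = $78,165. Book value $36,100.

$78,165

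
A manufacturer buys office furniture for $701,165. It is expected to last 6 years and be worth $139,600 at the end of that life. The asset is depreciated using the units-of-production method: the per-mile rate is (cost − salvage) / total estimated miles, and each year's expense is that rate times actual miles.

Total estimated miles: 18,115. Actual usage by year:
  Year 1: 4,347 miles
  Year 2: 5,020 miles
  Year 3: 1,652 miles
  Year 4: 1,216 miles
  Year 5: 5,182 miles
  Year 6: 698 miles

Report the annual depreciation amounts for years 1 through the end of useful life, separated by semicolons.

Depreciable base = $701,165 − $139,600 = $561,565.
Rate = $561,565 / 18,115 miles = $31 per mile.
Year 1: 4,347 × $31 = $134,757. Book value $566,408.
Year 2: 5,020 × $31 = $155,620. Book value $410,788.
Year 3: 1,652 × $31 = $51,212. Book value $359,576.
Year 4: 1,216 × $31 = $37,696. Book value $321,880.
Year 5: 5,182 × $31 = $160,642. Book value $161,238.
Year 6: 698 × $31 = $21,638. Book value $139,600.

$134,757; $155,620; $51,212; $37,696; $160,642; $21,638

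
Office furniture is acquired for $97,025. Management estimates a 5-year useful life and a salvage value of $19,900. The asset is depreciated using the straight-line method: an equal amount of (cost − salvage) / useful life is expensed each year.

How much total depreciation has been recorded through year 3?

Depreciable base = $97,025 − $19,900 = $77,125.
Annual expense = $77,125 / 5 = $15,425.
End of year 1: book value $81,600.
End of year 2: book value $66,175.
End of year 3: book value $50,750.
Accumulated through year 3 = $97,025 − $50,750 = $46,275.

$46,275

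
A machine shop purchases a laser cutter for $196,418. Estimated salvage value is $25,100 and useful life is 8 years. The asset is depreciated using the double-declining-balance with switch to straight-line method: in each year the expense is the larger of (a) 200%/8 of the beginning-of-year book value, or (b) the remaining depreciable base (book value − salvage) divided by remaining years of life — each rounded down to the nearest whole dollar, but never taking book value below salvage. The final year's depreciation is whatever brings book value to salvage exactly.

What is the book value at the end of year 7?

$26,220

Depreciable base = $196,418 − $25,100 = $171,318.
Year 1: DB = ⌊$196,418 × 200%/8⌋ = $49,104; SL = ⌊$171,318/8⌋ = $21,414 → take DB $49,104. Book value $147,314.
Year 2: DB = ⌊$147,314 × 200%/8⌋ = $36,828; SL = ⌊$122,214/7⌋ = $17,459 → take DB $36,828. Book value $110,486.
Year 3: DB = ⌊$110,486 × 200%/8⌋ = $27,621; SL = ⌊$85,386/6⌋ = $14,231 → take DB $27,621. Book value $82,865.
Year 4: DB = ⌊$82,865 × 200%/8⌋ = $20,716; SL = ⌊$57,765/5⌋ = $11,553 → take DB $20,716. Book value $62,149.
Year 5: DB = ⌊$62,149 × 200%/8⌋ = $15,537; SL = ⌊$37,049/4⌋ = $9,262 → take DB $15,537. Book value $46,612.
Year 6: DB = ⌊$46,612 × 200%/8⌋ = $11,653; SL = ⌊$21,512/3⌋ = $7,170 → take DB $11,653. Book value $34,959.
Year 7: DB = ⌊$34,959 × 200%/8⌋ = $8,739; SL = ⌊$9,859/2⌋ = $4,929 → take DB $8,739. Book value $26,220.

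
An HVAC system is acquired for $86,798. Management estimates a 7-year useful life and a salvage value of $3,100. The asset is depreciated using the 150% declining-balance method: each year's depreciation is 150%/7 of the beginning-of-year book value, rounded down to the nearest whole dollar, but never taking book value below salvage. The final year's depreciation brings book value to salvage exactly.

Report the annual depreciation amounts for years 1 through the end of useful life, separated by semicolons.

$18,599; $14,614; $11,482; $9,022; $7,088; $5,569; $17,324

Depreciable base = $86,798 − $3,100 = $83,698.
Year 1: ⌊$86,798 × 150%/7⌋ = $18,599. Book value $68,199.
Year 2: ⌊$68,199 × 150%/7⌋ = $14,614. Book value $53,585.
Year 3: ⌊$53,585 × 150%/7⌋ = $11,482. Book value $42,103.
Year 4: ⌊$42,103 × 150%/7⌋ = $9,022. Book value $33,081.
Year 5: ⌊$33,081 × 150%/7⌋ = $7,088. Book value $25,993.
Year 6: ⌊$25,993 × 150%/7⌋ = $5,569. Book value $20,424.
Year 7 (final): $20,424 − $3,100 = $17,324. Book value $3,100.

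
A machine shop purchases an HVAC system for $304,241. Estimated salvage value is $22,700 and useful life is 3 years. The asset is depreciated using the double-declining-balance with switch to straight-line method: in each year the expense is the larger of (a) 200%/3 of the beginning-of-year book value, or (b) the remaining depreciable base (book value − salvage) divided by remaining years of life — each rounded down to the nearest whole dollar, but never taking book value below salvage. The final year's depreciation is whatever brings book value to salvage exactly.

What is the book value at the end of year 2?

$33,805

Depreciable base = $304,241 − $22,700 = $281,541.
Year 1: DB = ⌊$304,241 × 200%/3⌋ = $202,827; SL = ⌊$281,541/3⌋ = $93,847 → take DB $202,827. Book value $101,414.
Year 2: DB = ⌊$101,414 × 200%/3⌋ = $67,609; SL = ⌊$78,714/2⌋ = $39,357 → take DB $67,609. Book value $33,805.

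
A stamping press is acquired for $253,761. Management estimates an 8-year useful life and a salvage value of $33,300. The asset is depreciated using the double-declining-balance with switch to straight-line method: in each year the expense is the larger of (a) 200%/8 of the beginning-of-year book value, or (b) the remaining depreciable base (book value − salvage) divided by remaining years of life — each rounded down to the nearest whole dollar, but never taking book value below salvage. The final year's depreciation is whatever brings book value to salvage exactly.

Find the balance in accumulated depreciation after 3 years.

Depreciable base = $253,761 − $33,300 = $220,461.
Year 1: DB = ⌊$253,761 × 200%/8⌋ = $63,440; SL = ⌊$220,461/8⌋ = $27,557 → take DB $63,440. Book value $190,321.
Year 2: DB = ⌊$190,321 × 200%/8⌋ = $47,580; SL = ⌊$157,021/7⌋ = $22,431 → take DB $47,580. Book value $142,741.
Year 3: DB = ⌊$142,741 × 200%/8⌋ = $35,685; SL = ⌊$109,441/6⌋ = $18,240 → take DB $35,685. Book value $107,056.
Accumulated through year 3 = $253,761 − $107,056 = $146,705.

$146,705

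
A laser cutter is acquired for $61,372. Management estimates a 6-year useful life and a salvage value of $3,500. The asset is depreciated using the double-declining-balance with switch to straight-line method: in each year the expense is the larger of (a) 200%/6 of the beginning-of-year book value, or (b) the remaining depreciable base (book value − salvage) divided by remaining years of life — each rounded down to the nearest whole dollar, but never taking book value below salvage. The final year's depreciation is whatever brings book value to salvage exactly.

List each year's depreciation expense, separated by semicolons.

$20,457; $13,638; $9,092; $6,061; $4,312; $4,312

Depreciable base = $61,372 − $3,500 = $57,872.
Year 1: DB = ⌊$61,372 × 200%/6⌋ = $20,457; SL = ⌊$57,872/6⌋ = $9,645 → take DB $20,457. Book value $40,915.
Year 2: DB = ⌊$40,915 × 200%/6⌋ = $13,638; SL = ⌊$37,415/5⌋ = $7,483 → take DB $13,638. Book value $27,277.
Year 3: DB = ⌊$27,277 × 200%/6⌋ = $9,092; SL = ⌊$23,777/4⌋ = $5,944 → take DB $9,092. Book value $18,185.
Year 4: DB = ⌊$18,185 × 200%/6⌋ = $6,061; SL = ⌊$14,685/3⌋ = $4,895 → take DB $6,061. Book value $12,124.
Year 5: DB = ⌊$12,124 × 200%/6⌋ = $4,041; SL = ⌊$8,624/2⌋ = $4,312 → take SL $4,312. Book value $7,812.
Year 6 (final): $7,812 − $3,500 = $4,312. Book value $3,500.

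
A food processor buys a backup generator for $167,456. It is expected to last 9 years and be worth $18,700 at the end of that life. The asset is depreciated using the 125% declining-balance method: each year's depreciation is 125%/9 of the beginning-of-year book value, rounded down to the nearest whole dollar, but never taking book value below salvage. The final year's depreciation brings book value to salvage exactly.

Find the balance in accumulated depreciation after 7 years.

Depreciable base = $167,456 − $18,700 = $148,756.
Year 1: ⌊$167,456 × 125%/9⌋ = $23,257. Book value $144,199.
Year 2: ⌊$144,199 × 125%/9⌋ = $20,027. Book value $124,172.
Year 3: ⌊$124,172 × 125%/9⌋ = $17,246. Book value $106,926.
Year 4: ⌊$106,926 × 125%/9⌋ = $14,850. Book value $92,076.
Year 5: ⌊$92,076 × 125%/9⌋ = $12,788. Book value $79,288.
Year 6: ⌊$79,288 × 125%/9⌋ = $11,012. Book value $68,276.
Year 7: ⌊$68,276 × 125%/9⌋ = $9,482. Book value $58,794.
Accumulated through year 7 = $167,456 − $58,794 = $108,662.

$108,662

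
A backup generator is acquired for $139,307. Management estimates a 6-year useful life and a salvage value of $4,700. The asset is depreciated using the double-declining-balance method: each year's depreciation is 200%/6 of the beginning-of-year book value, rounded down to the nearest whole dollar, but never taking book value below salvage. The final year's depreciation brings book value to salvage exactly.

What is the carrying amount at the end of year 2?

Depreciable base = $139,307 − $4,700 = $134,607.
Year 1: ⌊$139,307 × 200%/6⌋ = $46,435. Book value $92,872.
Year 2: ⌊$92,872 × 200%/6⌋ = $30,957. Book value $61,915.

$61,915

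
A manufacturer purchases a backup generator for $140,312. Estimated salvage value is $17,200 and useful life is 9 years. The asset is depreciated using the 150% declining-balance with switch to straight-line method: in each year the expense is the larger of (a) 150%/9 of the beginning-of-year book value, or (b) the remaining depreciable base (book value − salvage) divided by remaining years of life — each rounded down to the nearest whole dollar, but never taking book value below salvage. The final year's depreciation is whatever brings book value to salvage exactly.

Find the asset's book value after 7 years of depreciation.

Depreciable base = $140,312 − $17,200 = $123,112.
Year 1: DB = ⌊$140,312 × 150%/9⌋ = $23,385; SL = ⌊$123,112/9⌋ = $13,679 → take DB $23,385. Book value $116,927.
Year 2: DB = ⌊$116,927 × 150%/9⌋ = $19,487; SL = ⌊$99,727/8⌋ = $12,465 → take DB $19,487. Book value $97,440.
Year 3: DB = ⌊$97,440 × 150%/9⌋ = $16,240; SL = ⌊$80,240/7⌋ = $11,462 → take DB $16,240. Book value $81,200.
Year 4: DB = ⌊$81,200 × 150%/9⌋ = $13,533; SL = ⌊$64,000/6⌋ = $10,666 → take DB $13,533. Book value $67,667.
Year 5: DB = ⌊$67,667 × 150%/9⌋ = $11,277; SL = ⌊$50,467/5⌋ = $10,093 → take DB $11,277. Book value $56,390.
Year 6: DB = ⌊$56,390 × 150%/9⌋ = $9,398; SL = ⌊$39,190/4⌋ = $9,797 → take SL $9,797. Book value $46,593.
Year 7: DB = ⌊$46,593 × 150%/9⌋ = $7,765; SL = ⌊$29,393/3⌋ = $9,797 → take SL $9,797. Book value $36,796.

$36,796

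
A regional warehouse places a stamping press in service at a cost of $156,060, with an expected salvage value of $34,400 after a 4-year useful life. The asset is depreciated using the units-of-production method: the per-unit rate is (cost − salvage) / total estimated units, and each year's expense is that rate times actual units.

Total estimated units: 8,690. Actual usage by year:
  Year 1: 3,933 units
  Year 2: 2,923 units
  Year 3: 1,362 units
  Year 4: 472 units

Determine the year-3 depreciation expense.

Depreciable base = $156,060 − $34,400 = $121,660.
Rate = $121,660 / 8,690 units = $14 per unit.
Year 1: 3,933 × $14 = $55,062. Book value $100,998.
Year 2: 2,923 × $14 = $40,922. Book value $60,076.
Year 3: 1,362 × $14 = $19,068. Book value $41,008.

$19,068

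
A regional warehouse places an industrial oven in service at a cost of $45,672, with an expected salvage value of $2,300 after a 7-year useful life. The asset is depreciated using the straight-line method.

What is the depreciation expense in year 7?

Depreciable base = $45,672 − $2,300 = $43,372.
Annual expense = $43,372 / 7 = $6,196.

$6,196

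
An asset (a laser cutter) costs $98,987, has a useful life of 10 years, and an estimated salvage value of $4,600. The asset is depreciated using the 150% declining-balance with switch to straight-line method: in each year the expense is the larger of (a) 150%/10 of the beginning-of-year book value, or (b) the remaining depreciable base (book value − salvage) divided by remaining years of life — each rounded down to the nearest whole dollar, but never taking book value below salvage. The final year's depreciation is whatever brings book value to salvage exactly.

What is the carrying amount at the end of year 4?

$51,674

Depreciable base = $98,987 − $4,600 = $94,387.
Year 1: DB = ⌊$98,987 × 150%/10⌋ = $14,848; SL = ⌊$94,387/10⌋ = $9,438 → take DB $14,848. Book value $84,139.
Year 2: DB = ⌊$84,139 × 150%/10⌋ = $12,620; SL = ⌊$79,539/9⌋ = $8,837 → take DB $12,620. Book value $71,519.
Year 3: DB = ⌊$71,519 × 150%/10⌋ = $10,727; SL = ⌊$66,919/8⌋ = $8,364 → take DB $10,727. Book value $60,792.
Year 4: DB = ⌊$60,792 × 150%/10⌋ = $9,118; SL = ⌊$56,192/7⌋ = $8,027 → take DB $9,118. Book value $51,674.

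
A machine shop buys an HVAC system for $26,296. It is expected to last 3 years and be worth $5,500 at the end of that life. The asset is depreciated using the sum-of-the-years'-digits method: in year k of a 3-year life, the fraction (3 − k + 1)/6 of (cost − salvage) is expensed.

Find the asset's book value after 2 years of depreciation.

$8,966

Depreciable base = $26,296 − $5,500 = $20,796.
Sum of the years' digits = 3+2+1 = 6.
Year 1: $20,796 × 3/6 = $10,398. Book value $15,898.
Year 2: $20,796 × 2/6 = $6,932. Book value $8,966.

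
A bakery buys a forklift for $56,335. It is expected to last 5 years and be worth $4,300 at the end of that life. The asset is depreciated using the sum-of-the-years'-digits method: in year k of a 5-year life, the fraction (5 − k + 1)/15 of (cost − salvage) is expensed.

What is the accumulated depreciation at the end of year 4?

Depreciable base = $56,335 − $4,300 = $52,035.
Sum of the years' digits = 5+4+3+2+1 = 15.
Year 1: $52,035 × 5/15 = $17,345. Book value $38,990.
Year 2: $52,035 × 4/15 = $13,876. Book value $25,114.
Year 3: $52,035 × 3/15 = $10,407. Book value $14,707.
Year 4: $52,035 × 2/15 = $6,938. Book value $7,769.
Accumulated through year 4 = $56,335 − $7,769 = $48,566.

$48,566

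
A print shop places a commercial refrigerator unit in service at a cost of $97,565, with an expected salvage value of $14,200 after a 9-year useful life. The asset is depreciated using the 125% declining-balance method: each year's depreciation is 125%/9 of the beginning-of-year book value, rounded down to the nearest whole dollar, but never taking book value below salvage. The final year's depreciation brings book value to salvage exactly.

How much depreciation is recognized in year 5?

$7,450

Depreciable base = $97,565 − $14,200 = $83,365.
Year 1: ⌊$97,565 × 125%/9⌋ = $13,550. Book value $84,015.
Year 2: ⌊$84,015 × 125%/9⌋ = $11,668. Book value $72,347.
Year 3: ⌊$72,347 × 125%/9⌋ = $10,048. Book value $62,299.
Year 4: ⌊$62,299 × 125%/9⌋ = $8,652. Book value $53,647.
Year 5: ⌊$53,647 × 125%/9⌋ = $7,450. Book value $46,197.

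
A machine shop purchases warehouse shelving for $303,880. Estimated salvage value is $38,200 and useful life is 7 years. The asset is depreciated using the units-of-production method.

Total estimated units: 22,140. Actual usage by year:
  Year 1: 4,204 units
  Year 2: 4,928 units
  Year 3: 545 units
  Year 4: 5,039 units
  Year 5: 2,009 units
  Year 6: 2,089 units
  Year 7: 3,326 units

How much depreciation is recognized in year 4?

Depreciable base = $303,880 − $38,200 = $265,680.
Rate = $265,680 / 22,140 units = $12 per unit.
Year 1: 4,204 × $12 = $50,448. Book value $253,432.
Year 2: 4,928 × $12 = $59,136. Book value $194,296.
Year 3: 545 × $12 = $6,540. Book value $187,756.
Year 4: 5,039 × $12 = $60,468. Book value $127,288.

$60,468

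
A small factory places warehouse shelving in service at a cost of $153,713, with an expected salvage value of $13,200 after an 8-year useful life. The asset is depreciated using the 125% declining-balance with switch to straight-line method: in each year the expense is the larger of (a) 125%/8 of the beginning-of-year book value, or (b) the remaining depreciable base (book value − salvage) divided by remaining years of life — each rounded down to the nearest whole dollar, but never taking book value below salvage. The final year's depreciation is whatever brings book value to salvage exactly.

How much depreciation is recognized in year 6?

Depreciable base = $153,713 − $13,200 = $140,513.
Year 1: DB = ⌊$153,713 × 125%/8⌋ = $24,017; SL = ⌊$140,513/8⌋ = $17,564 → take DB $24,017. Book value $129,696.
Year 2: DB = ⌊$129,696 × 125%/8⌋ = $20,265; SL = ⌊$116,496/7⌋ = $16,642 → take DB $20,265. Book value $109,431.
Year 3: DB = ⌊$109,431 × 125%/8⌋ = $17,098; SL = ⌊$96,231/6⌋ = $16,038 → take DB $17,098. Book value $92,333.
Year 4: DB = ⌊$92,333 × 125%/8⌋ = $14,427; SL = ⌊$79,133/5⌋ = $15,826 → take SL $15,826. Book value $76,507.
Year 5: DB = ⌊$76,507 × 125%/8⌋ = $11,954; SL = ⌊$63,307/4⌋ = $15,826 → take SL $15,826. Book value $60,681.
Year 6: DB = ⌊$60,681 × 125%/8⌋ = $9,481; SL = ⌊$47,481/3⌋ = $15,827 → take SL $15,827. Book value $44,854.

$15,827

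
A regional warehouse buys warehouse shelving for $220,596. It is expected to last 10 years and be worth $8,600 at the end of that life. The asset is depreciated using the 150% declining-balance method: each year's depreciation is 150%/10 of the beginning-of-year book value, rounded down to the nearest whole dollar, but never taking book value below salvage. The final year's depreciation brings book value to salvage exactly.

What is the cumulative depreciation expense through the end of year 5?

Depreciable base = $220,596 − $8,600 = $211,996.
Year 1: ⌊$220,596 × 150%/10⌋ = $33,089. Book value $187,507.
Year 2: ⌊$187,507 × 150%/10⌋ = $28,126. Book value $159,381.
Year 3: ⌊$159,381 × 150%/10⌋ = $23,907. Book value $135,474.
Year 4: ⌊$135,474 × 150%/10⌋ = $20,321. Book value $115,153.
Year 5: ⌊$115,153 × 150%/10⌋ = $17,272. Book value $97,881.
Accumulated through year 5 = $220,596 − $97,881 = $122,715.

$122,715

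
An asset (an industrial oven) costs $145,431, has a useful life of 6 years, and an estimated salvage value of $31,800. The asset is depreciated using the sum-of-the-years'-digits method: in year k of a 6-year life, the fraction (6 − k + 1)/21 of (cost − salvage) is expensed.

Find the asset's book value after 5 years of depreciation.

$37,211

Depreciable base = $145,431 − $31,800 = $113,631.
Sum of the years' digits = 6+5+4+3+2+1 = 21.
Year 1: $113,631 × 6/21 = $32,466. Book value $112,965.
Year 2: $113,631 × 5/21 = $27,055. Book value $85,910.
Year 3: $113,631 × 4/21 = $21,644. Book value $64,266.
Year 4: $113,631 × 3/21 = $16,233. Book value $48,033.
Year 5: $113,631 × 2/21 = $10,822. Book value $37,211.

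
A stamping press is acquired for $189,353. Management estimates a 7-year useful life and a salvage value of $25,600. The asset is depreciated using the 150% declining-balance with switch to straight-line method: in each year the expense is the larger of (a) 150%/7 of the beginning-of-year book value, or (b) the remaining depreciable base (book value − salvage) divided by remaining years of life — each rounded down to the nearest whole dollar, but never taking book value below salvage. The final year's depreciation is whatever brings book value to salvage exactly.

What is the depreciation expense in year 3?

$25,049

Depreciable base = $189,353 − $25,600 = $163,753.
Year 1: DB = ⌊$189,353 × 150%/7⌋ = $40,575; SL = ⌊$163,753/7⌋ = $23,393 → take DB $40,575. Book value $148,778.
Year 2: DB = ⌊$148,778 × 150%/7⌋ = $31,881; SL = ⌊$123,178/6⌋ = $20,529 → take DB $31,881. Book value $116,897.
Year 3: DB = ⌊$116,897 × 150%/7⌋ = $25,049; SL = ⌊$91,297/5⌋ = $18,259 → take DB $25,049. Book value $91,848.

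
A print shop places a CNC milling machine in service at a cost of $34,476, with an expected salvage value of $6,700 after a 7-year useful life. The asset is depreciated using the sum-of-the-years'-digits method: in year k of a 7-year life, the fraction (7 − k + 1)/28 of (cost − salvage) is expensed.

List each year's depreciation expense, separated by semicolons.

$6,944; $5,952; $4,960; $3,968; $2,976; $1,984; $992

Depreciable base = $34,476 − $6,700 = $27,776.
Sum of the years' digits = 7+6+5+4+3+2+1 = 28.
Year 1: $27,776 × 7/28 = $6,944. Book value $27,532.
Year 2: $27,776 × 6/28 = $5,952. Book value $21,580.
Year 3: $27,776 × 5/28 = $4,960. Book value $16,620.
Year 4: $27,776 × 4/28 = $3,968. Book value $12,652.
Year 5: $27,776 × 3/28 = $2,976. Book value $9,676.
Year 6: $27,776 × 2/28 = $1,984. Book value $7,692.
Year 7: $27,776 × 1/28 = $992. Book value $6,700.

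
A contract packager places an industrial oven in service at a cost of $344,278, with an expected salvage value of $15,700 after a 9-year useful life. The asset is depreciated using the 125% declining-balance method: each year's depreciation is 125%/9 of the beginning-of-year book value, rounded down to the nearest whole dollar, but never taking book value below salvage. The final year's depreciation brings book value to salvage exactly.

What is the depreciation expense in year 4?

$30,532

Depreciable base = $344,278 − $15,700 = $328,578.
Year 1: ⌊$344,278 × 125%/9⌋ = $47,816. Book value $296,462.
Year 2: ⌊$296,462 × 125%/9⌋ = $41,175. Book value $255,287.
Year 3: ⌊$255,287 × 125%/9⌋ = $35,456. Book value $219,831.
Year 4: ⌊$219,831 × 125%/9⌋ = $30,532. Book value $189,299.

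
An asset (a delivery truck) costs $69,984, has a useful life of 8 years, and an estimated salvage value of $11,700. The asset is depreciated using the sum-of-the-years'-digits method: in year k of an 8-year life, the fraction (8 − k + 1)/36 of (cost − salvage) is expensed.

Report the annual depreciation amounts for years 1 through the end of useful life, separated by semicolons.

Depreciable base = $69,984 − $11,700 = $58,284.
Sum of the years' digits = 8+7+6+5+4+3+2+1 = 36.
Year 1: $58,284 × 8/36 = $12,952. Book value $57,032.
Year 2: $58,284 × 7/36 = $11,333. Book value $45,699.
Year 3: $58,284 × 6/36 = $9,714. Book value $35,985.
Year 4: $58,284 × 5/36 = $8,095. Book value $27,890.
Year 5: $58,284 × 4/36 = $6,476. Book value $21,414.
Year 6: $58,284 × 3/36 = $4,857. Book value $16,557.
Year 7: $58,284 × 2/36 = $3,238. Book value $13,319.
Year 8: $58,284 × 1/36 = $1,619. Book value $11,700.

$12,952; $11,333; $9,714; $8,095; $6,476; $4,857; $3,238; $1,619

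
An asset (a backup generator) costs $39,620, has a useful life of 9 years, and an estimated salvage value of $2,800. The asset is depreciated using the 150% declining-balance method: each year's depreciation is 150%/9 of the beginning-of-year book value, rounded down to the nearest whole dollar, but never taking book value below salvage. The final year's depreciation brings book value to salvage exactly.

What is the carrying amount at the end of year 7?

Depreciable base = $39,620 − $2,800 = $36,820.
Year 1: ⌊$39,620 × 150%/9⌋ = $6,603. Book value $33,017.
Year 2: ⌊$33,017 × 150%/9⌋ = $5,502. Book value $27,515.
Year 3: ⌊$27,515 × 150%/9⌋ = $4,585. Book value $22,930.
Year 4: ⌊$22,930 × 150%/9⌋ = $3,821. Book value $19,109.
Year 5: ⌊$19,109 × 150%/9⌋ = $3,184. Book value $15,925.
Year 6: ⌊$15,925 × 150%/9⌋ = $2,654. Book value $13,271.
Year 7: ⌊$13,271 × 150%/9⌋ = $2,211. Book value $11,060.

$11,060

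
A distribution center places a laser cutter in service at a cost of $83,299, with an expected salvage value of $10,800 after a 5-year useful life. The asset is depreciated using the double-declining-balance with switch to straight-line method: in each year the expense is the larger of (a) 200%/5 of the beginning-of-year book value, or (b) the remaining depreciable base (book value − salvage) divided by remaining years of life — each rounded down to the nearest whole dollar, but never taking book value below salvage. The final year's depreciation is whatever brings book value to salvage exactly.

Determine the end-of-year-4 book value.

Depreciable base = $83,299 − $10,800 = $72,499.
Year 1: DB = ⌊$83,299 × 200%/5⌋ = $33,319; SL = ⌊$72,499/5⌋ = $14,499 → take DB $33,319. Book value $49,980.
Year 2: DB = ⌊$49,980 × 200%/5⌋ = $19,992; SL = ⌊$39,180/4⌋ = $9,795 → take DB $19,992. Book value $29,988.
Year 3: DB = ⌊$29,988 × 200%/5⌋ = $11,995; SL = ⌊$19,188/3⌋ = $6,396 → take DB $11,995. Book value $17,993.
Year 4: DB = ⌊$17,993 × 200%/5⌋ = $7,197; SL = ⌊$7,193/2⌋ = $3,596 → take DB $7,197, capped at $7,193. Book value $10,800.

$10,800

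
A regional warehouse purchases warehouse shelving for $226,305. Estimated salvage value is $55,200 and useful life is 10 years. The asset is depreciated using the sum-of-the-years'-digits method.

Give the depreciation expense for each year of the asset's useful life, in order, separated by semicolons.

Depreciable base = $226,305 − $55,200 = $171,105.
Sum of the years' digits = 10+9+8+7+6+5+4+3+2+1 = 55.
Year 1: $171,105 × 10/55 = $31,110. Book value $195,195.
Year 2: $171,105 × 9/55 = $27,999. Book value $167,196.
Year 3: $171,105 × 8/55 = $24,888. Book value $142,308.
Year 4: $171,105 × 7/55 = $21,777. Book value $120,531.
Year 5: $171,105 × 6/55 = $18,666. Book value $101,865.
Year 6: $171,105 × 5/55 = $15,555. Book value $86,310.
Year 7: $171,105 × 4/55 = $12,444. Book value $73,866.
Year 8: $171,105 × 3/55 = $9,333. Book value $64,533.
Year 9: $171,105 × 2/55 = $6,222. Book value $58,311.
Year 10: $171,105 × 1/55 = $3,111. Book value $55,200.

$31,110; $27,999; $24,888; $21,777; $18,666; $15,555; $12,444; $9,333; $6,222; $3,111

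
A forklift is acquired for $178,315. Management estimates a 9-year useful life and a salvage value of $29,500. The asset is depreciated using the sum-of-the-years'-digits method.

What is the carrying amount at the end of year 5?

Depreciable base = $178,315 − $29,500 = $148,815.
Sum of the years' digits = 9+8+7+6+5+4+3+2+1 = 45.
Year 1: $148,815 × 9/45 = $29,763. Book value $148,552.
Year 2: $148,815 × 8/45 = $26,456. Book value $122,096.
Year 3: $148,815 × 7/45 = $23,149. Book value $98,947.
Year 4: $148,815 × 6/45 = $19,842. Book value $79,105.
Year 5: $148,815 × 5/45 = $16,535. Book value $62,570.

$62,570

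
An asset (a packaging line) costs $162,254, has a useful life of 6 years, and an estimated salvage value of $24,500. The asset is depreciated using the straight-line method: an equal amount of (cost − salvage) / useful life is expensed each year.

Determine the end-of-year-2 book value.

Depreciable base = $162,254 − $24,500 = $137,754.
Annual expense = $137,754 / 6 = $22,959.
End of year 1: book value $139,295.
End of year 2: book value $116,336.

$116,336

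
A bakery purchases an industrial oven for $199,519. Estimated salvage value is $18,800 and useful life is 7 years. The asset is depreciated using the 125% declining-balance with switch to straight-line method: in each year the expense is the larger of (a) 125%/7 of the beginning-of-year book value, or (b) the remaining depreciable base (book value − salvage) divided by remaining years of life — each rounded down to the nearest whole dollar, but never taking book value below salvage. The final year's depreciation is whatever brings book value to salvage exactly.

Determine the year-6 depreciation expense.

$22,946

Depreciable base = $199,519 − $18,800 = $180,719.
Year 1: DB = ⌊$199,519 × 125%/7⌋ = $35,628; SL = ⌊$180,719/7⌋ = $25,817 → take DB $35,628. Book value $163,891.
Year 2: DB = ⌊$163,891 × 125%/7⌋ = $29,266; SL = ⌊$145,091/6⌋ = $24,181 → take DB $29,266. Book value $134,625.
Year 3: DB = ⌊$134,625 × 125%/7⌋ = $24,040; SL = ⌊$115,825/5⌋ = $23,165 → take DB $24,040. Book value $110,585.
Year 4: DB = ⌊$110,585 × 125%/7⌋ = $19,747; SL = ⌊$91,785/4⌋ = $22,946 → take SL $22,946. Book value $87,639.
Year 5: DB = ⌊$87,639 × 125%/7⌋ = $15,649; SL = ⌊$68,839/3⌋ = $22,946 → take SL $22,946. Book value $64,693.
Year 6: DB = ⌊$64,693 × 125%/7⌋ = $11,552; SL = ⌊$45,893/2⌋ = $22,946 → take SL $22,946. Book value $41,747.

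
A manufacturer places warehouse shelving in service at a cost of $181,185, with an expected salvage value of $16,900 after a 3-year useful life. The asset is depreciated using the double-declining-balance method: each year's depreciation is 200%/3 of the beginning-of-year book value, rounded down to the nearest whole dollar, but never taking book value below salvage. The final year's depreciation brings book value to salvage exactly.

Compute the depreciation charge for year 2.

$40,263

Depreciable base = $181,185 − $16,900 = $164,285.
Year 1: ⌊$181,185 × 200%/3⌋ = $120,790. Book value $60,395.
Year 2: ⌊$60,395 × 200%/3⌋ = $40,263. Book value $20,132.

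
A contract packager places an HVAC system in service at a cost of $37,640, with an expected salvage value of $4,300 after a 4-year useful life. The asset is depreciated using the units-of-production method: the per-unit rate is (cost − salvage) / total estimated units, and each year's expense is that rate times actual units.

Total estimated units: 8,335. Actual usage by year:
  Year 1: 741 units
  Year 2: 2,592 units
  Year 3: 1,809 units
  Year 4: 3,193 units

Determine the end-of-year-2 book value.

Depreciable base = $37,640 − $4,300 = $33,340.
Rate = $33,340 / 8,335 units = $4 per unit.
Year 1: 741 × $4 = $2,964. Book value $34,676.
Year 2: 2,592 × $4 = $10,368. Book value $24,308.

$24,308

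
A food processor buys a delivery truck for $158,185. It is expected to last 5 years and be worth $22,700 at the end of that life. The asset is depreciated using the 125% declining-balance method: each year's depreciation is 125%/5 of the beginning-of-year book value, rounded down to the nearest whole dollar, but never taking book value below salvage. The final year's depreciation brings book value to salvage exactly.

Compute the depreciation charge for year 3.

Depreciable base = $158,185 − $22,700 = $135,485.
Year 1: ⌊$158,185 × 125%/5⌋ = $39,546. Book value $118,639.
Year 2: ⌊$118,639 × 125%/5⌋ = $29,659. Book value $88,980.
Year 3: ⌊$88,980 × 125%/5⌋ = $22,245. Book value $66,735.

$22,245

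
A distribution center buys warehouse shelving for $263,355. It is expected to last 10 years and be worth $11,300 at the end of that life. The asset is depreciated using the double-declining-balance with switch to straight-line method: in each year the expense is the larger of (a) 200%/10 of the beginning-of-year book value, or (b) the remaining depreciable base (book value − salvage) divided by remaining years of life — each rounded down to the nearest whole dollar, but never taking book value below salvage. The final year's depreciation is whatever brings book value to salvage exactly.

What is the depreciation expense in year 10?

Depreciable base = $263,355 − $11,300 = $252,055.
Year 1: DB = ⌊$263,355 × 200%/10⌋ = $52,671; SL = ⌊$252,055/10⌋ = $25,205 → take DB $52,671. Book value $210,684.
Year 2: DB = ⌊$210,684 × 200%/10⌋ = $42,136; SL = ⌊$199,384/9⌋ = $22,153 → take DB $42,136. Book value $168,548.
Year 3: DB = ⌊$168,548 × 200%/10⌋ = $33,709; SL = ⌊$157,248/8⌋ = $19,656 → take DB $33,709. Book value $134,839.
Year 4: DB = ⌊$134,839 × 200%/10⌋ = $26,967; SL = ⌊$123,539/7⌋ = $17,648 → take DB $26,967. Book value $107,872.
Year 5: DB = ⌊$107,872 × 200%/10⌋ = $21,574; SL = ⌊$96,572/6⌋ = $16,095 → take DB $21,574. Book value $86,298.
Year 6: DB = ⌊$86,298 × 200%/10⌋ = $17,259; SL = ⌊$74,998/5⌋ = $14,999 → take DB $17,259. Book value $69,039.
Year 7: DB = ⌊$69,039 × 200%/10⌋ = $13,807; SL = ⌊$57,739/4⌋ = $14,434 → take SL $14,434. Book value $54,605.
Year 8: DB = ⌊$54,605 × 200%/10⌋ = $10,921; SL = ⌊$43,305/3⌋ = $14,435 → take SL $14,435. Book value $40,170.
Year 9: DB = ⌊$40,170 × 200%/10⌋ = $8,034; SL = ⌊$28,870/2⌋ = $14,435 → take SL $14,435. Book value $25,735.
Year 10 (final): $25,735 − $11,300 = $14,435. Book value $11,300.

$14,435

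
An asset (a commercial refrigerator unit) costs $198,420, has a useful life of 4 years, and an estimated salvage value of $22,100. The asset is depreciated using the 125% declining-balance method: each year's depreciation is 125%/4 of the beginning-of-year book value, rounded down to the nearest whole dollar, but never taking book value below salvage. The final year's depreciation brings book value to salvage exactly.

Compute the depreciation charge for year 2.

Depreciable base = $198,420 − $22,100 = $176,320.
Year 1: ⌊$198,420 × 125%/4⌋ = $62,006. Book value $136,414.
Year 2: ⌊$136,414 × 125%/4⌋ = $42,629. Book value $93,785.

$42,629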